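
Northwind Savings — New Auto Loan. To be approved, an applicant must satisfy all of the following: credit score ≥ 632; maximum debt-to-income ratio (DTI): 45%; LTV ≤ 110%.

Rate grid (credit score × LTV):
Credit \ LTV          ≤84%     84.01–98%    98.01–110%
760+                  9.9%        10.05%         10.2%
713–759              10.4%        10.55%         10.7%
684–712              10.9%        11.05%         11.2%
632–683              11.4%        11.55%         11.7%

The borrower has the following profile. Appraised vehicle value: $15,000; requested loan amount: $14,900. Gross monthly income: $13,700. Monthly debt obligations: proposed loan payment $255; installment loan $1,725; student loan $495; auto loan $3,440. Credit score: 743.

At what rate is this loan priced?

10.7%

Credit score 743 ≥ 632; Total monthly debts = (255 + 1,725 + 495 + 3,440) = 5,915. DTI: 5,915 ÷ 13,700 = 43.2%, within the 45% cap
LTV = 14,900/15,000 = 99.3% ≤ 110%
Credit 743 → row 713–759; LTV 99.3% → column 98.01–110%. Grid cell → 10.7%.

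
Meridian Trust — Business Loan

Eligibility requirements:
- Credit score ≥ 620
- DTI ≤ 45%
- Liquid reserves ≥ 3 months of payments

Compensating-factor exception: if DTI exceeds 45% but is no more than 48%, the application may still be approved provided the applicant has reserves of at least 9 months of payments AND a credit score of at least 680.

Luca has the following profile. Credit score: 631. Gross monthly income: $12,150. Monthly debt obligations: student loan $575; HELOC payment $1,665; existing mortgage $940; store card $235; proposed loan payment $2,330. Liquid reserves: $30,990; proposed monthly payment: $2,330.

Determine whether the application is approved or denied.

Credit score 631 ≥ 620 (meets base)
Total debts = (575 + 1,665 + 940 + 235 + 2,330) = 5,745. DTI = 5,745/12,150 = 47.3% > 45% — standard DTI limit exceeded.
Reserves: 30,990 ÷ 2,330 = 13.3 months (meets 3-month minimum)
DTI 47.3% is within the 45%–48% exception band; checking compensating factors.
Reserves 13.3 ≥ 9 months; credit score 631 < 680.
Override conditions not both satisfied; exception does not apply.

Denied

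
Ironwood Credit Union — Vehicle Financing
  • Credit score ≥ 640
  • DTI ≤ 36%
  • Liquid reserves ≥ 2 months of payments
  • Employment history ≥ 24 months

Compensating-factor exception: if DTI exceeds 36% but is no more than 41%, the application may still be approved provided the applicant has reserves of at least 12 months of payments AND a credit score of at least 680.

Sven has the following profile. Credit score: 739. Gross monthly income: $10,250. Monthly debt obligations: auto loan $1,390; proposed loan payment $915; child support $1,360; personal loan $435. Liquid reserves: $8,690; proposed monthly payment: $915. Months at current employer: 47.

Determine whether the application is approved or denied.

Denied

Credit score 739 ≥ 640 (meets base)
Total debts = (1,390 + 915 + 1,360 + 435) = 4,100. DTI: 4,100 ÷ 10,250 = 40%, over the 36% base limit.
Liquid reserves cover 8,690/915 = 9.5 months — ≥ 2 required
Employment 47 ≥ 24 months
DTI 40% is within the 36%–41% exception band; checking compensating factors.
Reserves 9.5 < 12 months; credit score 739 ≥ 680.
Compensating-factor requirement not fully met.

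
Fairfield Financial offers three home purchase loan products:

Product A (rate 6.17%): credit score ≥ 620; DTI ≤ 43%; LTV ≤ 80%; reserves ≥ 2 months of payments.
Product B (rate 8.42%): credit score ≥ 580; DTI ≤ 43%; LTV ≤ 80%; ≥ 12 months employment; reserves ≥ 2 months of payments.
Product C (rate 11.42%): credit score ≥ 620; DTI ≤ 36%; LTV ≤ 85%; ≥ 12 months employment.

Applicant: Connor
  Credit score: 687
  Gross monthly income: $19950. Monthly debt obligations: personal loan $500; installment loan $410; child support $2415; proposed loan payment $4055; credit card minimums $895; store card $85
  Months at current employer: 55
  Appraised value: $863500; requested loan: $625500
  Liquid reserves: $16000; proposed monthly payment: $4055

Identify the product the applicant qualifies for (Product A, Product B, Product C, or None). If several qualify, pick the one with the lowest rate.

Total debts = (500 + 410 + 2,415 + 4,055 + 895 + 85) = 8,360; DTI = 8,360/19,950 = 41.9%.
LTV = 625,500/863,500 = 72.4%.
Reserves = 16,000/4,055 = 3.9 months.
Product A: score 687 ≥ 620; DTI 41.9% ≤ 43%; LTV 72.4% ≤ 80%; reserves 3.9 ≥ 2 mo → qualifies.
Product B: score 687 ≥ 580; DTI 41.9% ≤ 43%; LTV 72.4% ≤ 80%; employment 55 ≥ 12 mo; reserves 3.9 ≥ 2 mo → qualifies.
Product C: score 687 ≥ 620; DTI 41.9% > 36%; LTV 72.4% ≤ 85%; employment 55 ≥ 12 mo → does not qualify.
Qualifying: Product A, Product B. Lowest rate is 6.17% → Product A.

Product A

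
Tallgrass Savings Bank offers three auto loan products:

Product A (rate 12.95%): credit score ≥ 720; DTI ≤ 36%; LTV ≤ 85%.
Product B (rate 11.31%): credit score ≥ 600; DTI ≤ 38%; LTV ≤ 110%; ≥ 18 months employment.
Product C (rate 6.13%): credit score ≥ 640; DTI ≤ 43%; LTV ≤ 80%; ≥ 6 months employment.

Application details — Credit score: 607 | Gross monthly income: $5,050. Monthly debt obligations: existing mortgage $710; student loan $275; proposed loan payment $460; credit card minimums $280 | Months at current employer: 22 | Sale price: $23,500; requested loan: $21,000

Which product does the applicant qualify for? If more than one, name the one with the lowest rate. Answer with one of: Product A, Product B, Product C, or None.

Product B

Total debts = (710 + 275 + 460 + 280) = 1,725; DTI = 1,725/5,050 = 34.2%.
LTV = 21,000/23,500 = 89.4%.
Product A: score 607 < 720; DTI 34.2% ≤ 36%; LTV 89.4% > 85% → does not qualify.
Product B: score 607 ≥ 600; DTI 34.2% ≤ 38%; LTV 89.4% ≤ 110%; employment 22 ≥ 18 mo → qualifies.
Product C: score 607 < 640; DTI 34.2% ≤ 43%; LTV 89.4% > 80%; employment 22 ≥ 6 mo → does not qualify.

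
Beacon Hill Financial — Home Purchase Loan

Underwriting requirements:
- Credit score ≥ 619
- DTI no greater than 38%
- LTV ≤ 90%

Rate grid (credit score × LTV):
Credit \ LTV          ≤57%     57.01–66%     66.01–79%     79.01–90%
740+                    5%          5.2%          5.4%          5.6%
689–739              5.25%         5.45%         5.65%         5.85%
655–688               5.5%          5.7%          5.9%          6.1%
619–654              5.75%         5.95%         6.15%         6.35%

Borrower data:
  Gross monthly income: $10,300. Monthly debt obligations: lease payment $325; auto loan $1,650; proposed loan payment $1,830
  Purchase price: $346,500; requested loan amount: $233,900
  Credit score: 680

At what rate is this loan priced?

Credit score 680 ≥ 619; Total monthly debts = (325 + 1,650 + 1,830) = 3,805. Debt-to-income = 3,805/10,300 = 36.9% — meets 38% limit
LTV: 233,900 ÷ 346,500 = 67.5%, within 90% cap
Credit 680 → row 655–688; LTV 67.5% → column 66.01–79%. Grid cell → 5.9%.

5.9%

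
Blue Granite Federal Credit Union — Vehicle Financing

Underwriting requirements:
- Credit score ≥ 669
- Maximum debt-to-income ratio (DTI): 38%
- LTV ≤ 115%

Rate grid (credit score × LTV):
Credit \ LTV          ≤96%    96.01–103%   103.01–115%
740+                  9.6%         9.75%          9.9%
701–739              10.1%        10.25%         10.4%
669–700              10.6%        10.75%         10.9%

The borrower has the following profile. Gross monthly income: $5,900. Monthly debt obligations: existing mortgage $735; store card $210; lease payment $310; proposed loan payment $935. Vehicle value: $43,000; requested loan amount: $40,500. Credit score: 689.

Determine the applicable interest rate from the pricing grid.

Credit score 689 ≥ 669; Total monthly debts = (735 + 210 + 310 + 935) = 2,190. Debt-to-income = 2,190/5,900 = 37.1% — meets 38% limit
LTV: 40,500 ÷ 43,000 = 94.2%, within 115% cap
Row: 689 falls in 669–700. Column: 94.2% falls in ≤96%. Rate = 10.6%.

10.6%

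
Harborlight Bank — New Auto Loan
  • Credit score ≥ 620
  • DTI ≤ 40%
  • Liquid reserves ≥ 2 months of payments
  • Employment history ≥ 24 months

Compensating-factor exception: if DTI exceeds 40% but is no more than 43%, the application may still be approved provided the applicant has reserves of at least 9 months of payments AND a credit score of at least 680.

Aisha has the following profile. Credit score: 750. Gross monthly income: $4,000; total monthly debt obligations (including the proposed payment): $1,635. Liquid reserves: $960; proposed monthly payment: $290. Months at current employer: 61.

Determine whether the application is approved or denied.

Denied

Credit score 750 ≥ 620 (meets base)
DTI: 1,635 ÷ 4,000 = 40.9%, over the 40% base limit.
Reserves: 960 ÷ 290 = 3.3 months (meets 2-month minimum)
Employment 61 ≥ 24 months
40.9% falls in the override range (40%–43%), so the compensating-factor test applies.
Reserves 3.3 < 9 months; credit score 750 ≥ 680.
Override conditions not both satisfied; exception does not apply.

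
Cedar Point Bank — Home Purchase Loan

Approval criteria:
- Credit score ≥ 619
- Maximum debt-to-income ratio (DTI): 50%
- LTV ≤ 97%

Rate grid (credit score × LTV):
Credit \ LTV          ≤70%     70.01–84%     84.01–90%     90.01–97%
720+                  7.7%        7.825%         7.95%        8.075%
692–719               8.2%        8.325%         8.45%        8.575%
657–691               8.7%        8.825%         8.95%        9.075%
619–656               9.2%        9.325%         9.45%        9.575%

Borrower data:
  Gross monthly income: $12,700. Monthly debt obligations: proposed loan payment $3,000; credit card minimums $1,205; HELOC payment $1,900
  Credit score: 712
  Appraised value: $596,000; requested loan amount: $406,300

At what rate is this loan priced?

Credit score 712 ≥ 619; Total monthly debts = (3,000 + 1,205 + 1,900) = 6,105. Debt-to-income = 6,105/12,700 = 48.1% — meets 50% limit
LTV: 406,300 ÷ 596,000 = 68.2%, within 97% cap
Row: 712 falls in 692–719. Column: 68.2% falls in ≤70%. Rate = 8.2%.

8.2%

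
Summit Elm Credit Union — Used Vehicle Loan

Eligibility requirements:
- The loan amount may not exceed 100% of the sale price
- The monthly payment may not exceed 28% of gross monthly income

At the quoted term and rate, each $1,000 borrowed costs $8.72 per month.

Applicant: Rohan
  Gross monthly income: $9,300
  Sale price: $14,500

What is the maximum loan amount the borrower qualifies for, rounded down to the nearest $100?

$14,500

Payment cap: 28% × $9,300 = $2,604/month.
At $8.72 per $1,000, that supports 2,604/8.72 × 1,000 ≈ $298,623 → $298,600.
LTV cap: 100% × $14,500 = $14,500 → $14,500.
Binding constraint: loan-to-value.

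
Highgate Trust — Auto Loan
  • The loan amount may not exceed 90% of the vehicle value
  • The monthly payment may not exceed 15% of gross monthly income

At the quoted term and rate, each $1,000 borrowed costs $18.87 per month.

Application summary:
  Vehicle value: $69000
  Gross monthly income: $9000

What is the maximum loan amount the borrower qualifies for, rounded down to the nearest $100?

Payment cap: 15% × $9,000 = $1,350/month.
At $18.87 per $1,000, that supports 1,350/18.87 × 1,000 ≈ $71,542 → $71,500.
LTV cap: 90% × $69,000 = $62,100 → $62,100.
Binding constraint: loan-to-value.

$62,100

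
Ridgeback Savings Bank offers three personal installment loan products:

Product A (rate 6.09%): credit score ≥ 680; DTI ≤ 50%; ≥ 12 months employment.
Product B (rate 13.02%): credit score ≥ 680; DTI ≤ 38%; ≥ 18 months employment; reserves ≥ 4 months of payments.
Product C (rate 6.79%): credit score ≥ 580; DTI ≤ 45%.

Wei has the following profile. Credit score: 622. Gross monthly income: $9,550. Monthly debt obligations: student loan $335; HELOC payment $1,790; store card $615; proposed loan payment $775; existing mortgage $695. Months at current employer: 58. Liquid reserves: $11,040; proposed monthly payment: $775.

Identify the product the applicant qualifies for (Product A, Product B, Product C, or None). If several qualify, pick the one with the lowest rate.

Total debts = (335 + 1,790 + 615 + 775 + 695) = 4,210; DTI = 4,210/9,550 = 44.1%.
Reserves = 11,040/775 = 14.2 months.
Product A: score 622 < 680; DTI 44.1% ≤ 50%; employment 58 ≥ 12 mo → does not qualify.
Product B: score 622 < 680; DTI 44.1% > 38%; employment 58 ≥ 18 mo; reserves 14.2 ≥ 4 mo → does not qualify.
Product C: score 622 ≥ 580; DTI 44.1% ≤ 45% → qualifies.

Product C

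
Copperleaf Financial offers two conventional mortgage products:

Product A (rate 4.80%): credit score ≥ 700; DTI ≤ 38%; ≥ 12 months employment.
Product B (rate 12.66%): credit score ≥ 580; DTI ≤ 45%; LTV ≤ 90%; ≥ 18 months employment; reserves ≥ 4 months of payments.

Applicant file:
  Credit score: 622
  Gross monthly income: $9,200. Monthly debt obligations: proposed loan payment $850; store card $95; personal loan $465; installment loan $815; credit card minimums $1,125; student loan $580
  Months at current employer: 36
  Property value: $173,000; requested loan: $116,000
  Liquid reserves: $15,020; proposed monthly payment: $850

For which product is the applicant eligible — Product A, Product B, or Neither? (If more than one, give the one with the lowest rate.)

Total debts = (850 + 95 + 465 + 815 + 1,125 + 580) = 3,930; DTI = 3,930/9,200 = 42.7%.
LTV = 116,000/173,000 = 67.1%.
Reserves = 15,020/850 = 17.7 months.
Product A: score 622 < 700; DTI 42.7% > 38%; employment 36 ≥ 12 mo → does not qualify.
Product B: score 622 ≥ 580; DTI 42.7% ≤ 45%; LTV 67.1% ≤ 90%; employment 36 ≥ 18 mo; reserves 17.7 ≥ 4 mo → qualifies.

Product B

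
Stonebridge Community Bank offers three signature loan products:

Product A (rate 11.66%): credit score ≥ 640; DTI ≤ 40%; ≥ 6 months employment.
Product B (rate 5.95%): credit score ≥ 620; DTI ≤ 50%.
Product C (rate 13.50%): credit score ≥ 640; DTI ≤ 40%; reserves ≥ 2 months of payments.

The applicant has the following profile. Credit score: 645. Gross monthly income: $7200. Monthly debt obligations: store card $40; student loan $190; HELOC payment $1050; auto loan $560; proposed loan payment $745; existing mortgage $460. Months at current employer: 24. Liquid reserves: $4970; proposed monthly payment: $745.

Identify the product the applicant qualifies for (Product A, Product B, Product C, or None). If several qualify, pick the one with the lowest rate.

Product B

Total debts = (40 + 190 + 1,050 + 560 + 745 + 460) = 3,045; DTI = 3,045/7,200 = 42.3%.
Reserves = 4,970/745 = 6.7 months.
Product A: score 645 ≥ 640; DTI 42.3% > 40%; employment 24 ≥ 6 mo → does not qualify.
Product B: score 645 ≥ 620; DTI 42.3% ≤ 50% → qualifies.
Product C: score 645 ≥ 640; DTI 42.3% > 40%; reserves 6.7 ≥ 2 mo → does not qualify.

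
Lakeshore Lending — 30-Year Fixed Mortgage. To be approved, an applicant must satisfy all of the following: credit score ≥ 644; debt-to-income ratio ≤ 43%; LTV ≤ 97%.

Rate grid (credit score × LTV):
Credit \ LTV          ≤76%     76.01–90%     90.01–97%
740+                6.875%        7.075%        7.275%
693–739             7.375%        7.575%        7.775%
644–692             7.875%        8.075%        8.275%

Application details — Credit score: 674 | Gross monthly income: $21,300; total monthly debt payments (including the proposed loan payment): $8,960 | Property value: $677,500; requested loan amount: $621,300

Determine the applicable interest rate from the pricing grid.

Credit score 674 ≥ 644; DTI = 8,960/21,300 = 42.1% ≤ 43%
Loan-to-value = 621,300/677,500 = 91.7% — pass (97% max)
Row: 674 falls in 644–692. Column: 91.7% falls in 90.01–97%. Rate = 8.275%.

8.275%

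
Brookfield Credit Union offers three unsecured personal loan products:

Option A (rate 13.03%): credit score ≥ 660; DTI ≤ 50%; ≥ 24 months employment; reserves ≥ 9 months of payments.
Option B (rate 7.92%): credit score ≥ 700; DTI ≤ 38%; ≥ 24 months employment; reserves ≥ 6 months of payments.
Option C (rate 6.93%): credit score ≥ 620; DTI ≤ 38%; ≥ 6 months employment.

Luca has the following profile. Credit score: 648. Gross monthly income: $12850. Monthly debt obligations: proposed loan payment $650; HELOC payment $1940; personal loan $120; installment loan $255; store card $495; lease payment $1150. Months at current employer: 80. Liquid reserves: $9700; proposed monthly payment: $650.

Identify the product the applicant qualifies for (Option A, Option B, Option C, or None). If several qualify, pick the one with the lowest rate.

Total debts = (650 + 1,940 + 120 + 255 + 495 + 1,150) = 4,610; DTI = 4,610/12,850 = 35.9%.
Reserves = 9,700/650 = 14.9 months.
Option A: score 648 < 660; DTI 35.9% ≤ 50%; employment 80 ≥ 24 mo; reserves 14.9 ≥ 9 mo → does not qualify.
Option B: score 648 < 700; DTI 35.9% ≤ 38%; employment 80 ≥ 24 mo; reserves 14.9 ≥ 6 mo → does not qualify.
Option C: score 648 ≥ 620; DTI 35.9% ≤ 38%; employment 80 ≥ 6 mo → qualifies.

Option C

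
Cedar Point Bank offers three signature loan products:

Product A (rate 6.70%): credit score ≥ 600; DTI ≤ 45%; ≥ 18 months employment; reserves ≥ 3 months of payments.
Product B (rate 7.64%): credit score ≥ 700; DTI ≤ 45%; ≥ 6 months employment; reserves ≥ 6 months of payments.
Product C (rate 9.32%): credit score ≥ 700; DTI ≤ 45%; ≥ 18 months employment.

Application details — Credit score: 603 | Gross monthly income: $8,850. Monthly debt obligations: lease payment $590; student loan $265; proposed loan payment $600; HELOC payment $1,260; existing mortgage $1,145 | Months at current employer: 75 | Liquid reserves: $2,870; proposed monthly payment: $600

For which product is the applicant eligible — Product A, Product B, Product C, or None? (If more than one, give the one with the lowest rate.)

Product A

Total debts = (590 + 265 + 600 + 1,260 + 1,145) = 3,860; DTI = 3,860/8,850 = 43.6%.
Reserves = 2,870/600 = 4.8 months.
Product A: score 603 ≥ 600; DTI 43.6% ≤ 45%; employment 75 ≥ 18 mo; reserves 4.8 ≥ 3 mo → qualifies.
Product B: score 603 < 700; DTI 43.6% ≤ 45%; employment 75 ≥ 6 mo; reserves 4.8 < 6 mo → does not qualify.
Product C: score 603 < 700; DTI 43.6% ≤ 45%; employment 75 ≥ 18 mo → does not qualify.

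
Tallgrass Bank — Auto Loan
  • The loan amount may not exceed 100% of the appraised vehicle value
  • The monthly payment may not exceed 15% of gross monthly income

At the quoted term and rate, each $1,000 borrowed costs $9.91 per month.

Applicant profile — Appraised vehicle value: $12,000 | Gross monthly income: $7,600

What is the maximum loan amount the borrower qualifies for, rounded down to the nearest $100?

$12,000

Payment cap: 15% × $7,600 = $1,140/month.
At $9.91 per $1,000, that supports 1,140/9.91 × 1,000 ≈ $115,035 → $115,000.
LTV cap: 100% × $12,000 = $12,000 → $12,000.
Binding constraint: loan-to-value.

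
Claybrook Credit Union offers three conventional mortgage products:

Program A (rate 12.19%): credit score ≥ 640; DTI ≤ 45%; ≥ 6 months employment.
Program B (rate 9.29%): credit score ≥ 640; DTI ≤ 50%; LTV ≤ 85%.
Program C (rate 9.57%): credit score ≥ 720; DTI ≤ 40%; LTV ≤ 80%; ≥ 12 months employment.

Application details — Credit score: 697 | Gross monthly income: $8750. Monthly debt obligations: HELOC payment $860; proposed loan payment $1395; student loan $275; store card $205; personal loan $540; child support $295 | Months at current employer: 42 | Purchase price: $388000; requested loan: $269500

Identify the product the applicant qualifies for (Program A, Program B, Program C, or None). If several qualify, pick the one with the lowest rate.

Total debts = (860 + 1,395 + 275 + 205 + 540 + 295) = 3,570; DTI = 3,570/8,750 = 40.8%.
LTV = 269,500/388,000 = 69.5%.
Program A: score 697 ≥ 640; DTI 40.8% ≤ 45%; employment 42 ≥ 6 mo → qualifies.
Program B: score 697 ≥ 640; DTI 40.8% ≤ 50%; LTV 69.5% ≤ 85% → qualifies.
Program C: score 697 < 720; DTI 40.8% > 40%; LTV 69.5% ≤ 80%; employment 42 ≥ 12 mo → does not qualify.
Qualifying: Program A, Program B. Lowest rate is 9.29% → Program B.

Program B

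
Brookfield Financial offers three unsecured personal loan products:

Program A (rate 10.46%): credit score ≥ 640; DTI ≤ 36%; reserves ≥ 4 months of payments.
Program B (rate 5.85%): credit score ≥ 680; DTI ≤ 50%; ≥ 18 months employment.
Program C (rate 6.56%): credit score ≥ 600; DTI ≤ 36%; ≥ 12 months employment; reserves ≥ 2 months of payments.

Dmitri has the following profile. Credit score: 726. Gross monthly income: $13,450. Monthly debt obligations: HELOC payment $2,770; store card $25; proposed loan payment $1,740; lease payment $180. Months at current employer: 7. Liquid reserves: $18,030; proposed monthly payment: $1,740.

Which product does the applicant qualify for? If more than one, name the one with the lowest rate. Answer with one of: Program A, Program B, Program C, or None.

Total debts = (2,770 + 25 + 1,740 + 180) = 4,715; DTI = 4,715/13,450 = 35.1%.
Reserves = 18,030/1,740 = 10.4 months.
Program A: score 726 ≥ 640; DTI 35.1% ≤ 36%; reserves 10.4 ≥ 4 mo → qualifies.
Program B: score 726 ≥ 680; DTI 35.1% ≤ 50%; employment 7 < 18 mo → does not qualify.
Program C: score 726 ≥ 600; DTI 35.1% ≤ 36%; employment 7 < 12 mo; reserves 10.4 ≥ 2 mo → does not qualify.

Program A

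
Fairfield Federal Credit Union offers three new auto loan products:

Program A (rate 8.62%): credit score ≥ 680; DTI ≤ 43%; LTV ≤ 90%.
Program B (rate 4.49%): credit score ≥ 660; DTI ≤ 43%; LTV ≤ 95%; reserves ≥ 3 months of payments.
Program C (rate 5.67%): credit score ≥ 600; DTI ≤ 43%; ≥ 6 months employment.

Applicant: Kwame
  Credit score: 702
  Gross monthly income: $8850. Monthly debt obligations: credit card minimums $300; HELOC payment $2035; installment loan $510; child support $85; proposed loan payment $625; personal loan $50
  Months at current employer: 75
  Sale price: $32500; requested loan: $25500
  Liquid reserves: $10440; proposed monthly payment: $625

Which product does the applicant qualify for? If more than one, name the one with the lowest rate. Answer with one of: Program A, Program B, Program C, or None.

Program B

Total debts = (300 + 2,035 + 510 + 85 + 625 + 50) = 3,605; DTI = 3,605/8,850 = 40.7%.
LTV = 25,500/32,500 = 78.5%.
Reserves = 10,440/625 = 16.7 months.
Program A: score 702 ≥ 680; DTI 40.7% ≤ 43%; LTV 78.5% ≤ 90% → qualifies.
Program B: score 702 ≥ 660; DTI 40.7% ≤ 43%; LTV 78.5% ≤ 95%; reserves 16.7 ≥ 3 mo → qualifies.
Program C: score 702 ≥ 600; DTI 40.7% ≤ 43%; employment 75 ≥ 6 mo → qualifies.
Qualifying: Program A, Program B, Program C. Lowest rate is 4.49% → Program B.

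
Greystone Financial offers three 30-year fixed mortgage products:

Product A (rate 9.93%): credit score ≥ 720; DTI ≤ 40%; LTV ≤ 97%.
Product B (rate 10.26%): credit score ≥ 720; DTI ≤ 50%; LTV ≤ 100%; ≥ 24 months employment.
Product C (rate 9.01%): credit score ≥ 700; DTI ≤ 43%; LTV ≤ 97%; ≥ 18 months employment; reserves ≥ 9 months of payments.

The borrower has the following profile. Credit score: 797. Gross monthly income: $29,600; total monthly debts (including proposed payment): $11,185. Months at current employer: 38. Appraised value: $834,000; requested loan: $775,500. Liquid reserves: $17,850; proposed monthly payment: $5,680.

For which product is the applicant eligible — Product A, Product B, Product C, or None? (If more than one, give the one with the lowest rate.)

DTI = 11,185/29,600 = 37.8%.
LTV = 775,500/834,000 = 93%.
Reserves = 17,850/5,680 = 3.1 months.
Product A: score 797 ≥ 720; DTI 37.8% ≤ 40%; LTV 93% ≤ 97% → qualifies.
Product B: score 797 ≥ 720; DTI 37.8% ≤ 50%; LTV 93% ≤ 100%; employment 38 ≥ 24 mo → qualifies.
Product C: score 797 ≥ 700; DTI 37.8% ≤ 43%; LTV 93% ≤ 97%; employment 38 ≥ 18 mo; reserves 3.1 < 9 mo → does not qualify.
Qualifying: Product A, Product B. Lowest rate is 9.93% → Product A.

Product A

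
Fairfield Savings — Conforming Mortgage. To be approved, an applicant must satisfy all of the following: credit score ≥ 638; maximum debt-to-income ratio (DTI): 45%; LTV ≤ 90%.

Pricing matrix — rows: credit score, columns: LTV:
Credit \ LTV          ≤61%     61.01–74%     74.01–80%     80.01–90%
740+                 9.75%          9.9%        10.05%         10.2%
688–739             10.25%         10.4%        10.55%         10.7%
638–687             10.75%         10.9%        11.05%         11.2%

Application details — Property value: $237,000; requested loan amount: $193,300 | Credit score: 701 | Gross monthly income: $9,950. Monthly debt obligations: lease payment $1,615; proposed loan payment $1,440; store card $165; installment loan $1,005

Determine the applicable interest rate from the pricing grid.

10.7%

Credit score 701 ≥ 638; Total monthly debts = (1,615 + 1,440 + 165 + 1,005) = 4,225. DTI: 4,225 ÷ 9,950 = 42.5%, within the 45% cap
LTV: 193,300 ÷ 237,000 = 81.6%, within 90% cap
Credit 701 → row 688–739; LTV 81.6% → column 80.01–90%. Grid cell → 10.7%.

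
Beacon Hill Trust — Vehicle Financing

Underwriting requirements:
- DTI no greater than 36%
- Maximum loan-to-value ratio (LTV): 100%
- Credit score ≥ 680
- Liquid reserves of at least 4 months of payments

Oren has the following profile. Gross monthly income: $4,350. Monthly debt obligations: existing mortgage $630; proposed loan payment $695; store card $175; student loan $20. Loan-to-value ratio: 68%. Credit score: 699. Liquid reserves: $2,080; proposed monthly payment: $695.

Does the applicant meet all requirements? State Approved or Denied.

Denied

Total monthly debts = (630 + 695 + 175 + 20) = 1,520. DTI: 1,520 ÷ 4,350 = 34.9%, within the 36% cap
LTV 68% ≤ 100%
Credit score 699 ≥ 680 (meets)
Reserves = 2,080/695 = 3.0 months < 4
Fails on reserves.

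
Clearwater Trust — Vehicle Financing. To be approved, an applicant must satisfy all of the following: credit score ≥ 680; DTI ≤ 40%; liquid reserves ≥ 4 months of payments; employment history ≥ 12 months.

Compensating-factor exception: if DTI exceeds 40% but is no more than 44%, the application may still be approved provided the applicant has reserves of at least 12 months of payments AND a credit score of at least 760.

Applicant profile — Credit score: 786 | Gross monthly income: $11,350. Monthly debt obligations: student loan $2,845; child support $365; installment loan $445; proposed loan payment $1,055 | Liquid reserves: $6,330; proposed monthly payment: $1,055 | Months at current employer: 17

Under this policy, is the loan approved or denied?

Credit score 786 ≥ 680 (meets base)
Total debts = (2,845 + 365 + 445 + 1,055) = 4,710. DTI = 4,710/11,350 = 41.5% > 40% — standard DTI limit exceeded.
Liquid reserves cover 6,330/1,055 = 6.0 months — ≥ 4 required
Employment 17 ≥ 12 months
41.5% falls in the override range (40%–44%), so the compensating-factor test applies.
Reserves 6.0 < 12 months; credit score 786 ≥ 760.
Override conditions not both satisfied; exception does not apply.

Denied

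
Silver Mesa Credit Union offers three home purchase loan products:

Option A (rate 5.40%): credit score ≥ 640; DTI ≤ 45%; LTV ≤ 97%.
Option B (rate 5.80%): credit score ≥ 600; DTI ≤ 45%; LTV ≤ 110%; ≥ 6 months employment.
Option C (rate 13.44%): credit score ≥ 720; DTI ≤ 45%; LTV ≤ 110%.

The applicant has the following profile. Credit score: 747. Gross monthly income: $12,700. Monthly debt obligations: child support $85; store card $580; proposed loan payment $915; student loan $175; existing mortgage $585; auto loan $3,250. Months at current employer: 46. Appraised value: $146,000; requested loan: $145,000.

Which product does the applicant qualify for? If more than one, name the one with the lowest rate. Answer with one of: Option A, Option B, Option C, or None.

Total debts = (85 + 580 + 915 + 175 + 585 + 3,250) = 5,590; DTI = 5,590/12,700 = 44%.
LTV = 145,000/146,000 = 99.3%.
Option A: score 747 ≥ 640; DTI 44% ≤ 45%; LTV 99.3% > 97% → does not qualify.
Option B: score 747 ≥ 600; DTI 44% ≤ 45%; LTV 99.3% ≤ 110%; employment 46 ≥ 6 mo → qualifies.
Option C: score 747 ≥ 720; DTI 44% ≤ 45%; LTV 99.3% ≤ 110% → qualifies.
Qualifying: Option B, Option C. Lowest rate is 5.80% → Option B.

Option B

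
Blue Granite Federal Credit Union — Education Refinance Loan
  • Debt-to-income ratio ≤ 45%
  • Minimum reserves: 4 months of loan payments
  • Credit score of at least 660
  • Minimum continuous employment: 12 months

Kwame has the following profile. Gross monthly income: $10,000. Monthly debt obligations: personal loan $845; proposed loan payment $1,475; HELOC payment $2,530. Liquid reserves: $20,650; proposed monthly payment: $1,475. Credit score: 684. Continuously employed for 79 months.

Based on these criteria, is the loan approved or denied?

Total monthly debts = (845 + 1,475 + 2,530) = 4,850. Debt-to-income = 4,850/10,000 = 48.5% — over 45% limit
Reserves = 20,650/1,475 = 14.0 months ≥ 4
Credit score 684 ≥ 660 (meets)
Employment 79 ≥ 12 months
Fails on DTI.

Denied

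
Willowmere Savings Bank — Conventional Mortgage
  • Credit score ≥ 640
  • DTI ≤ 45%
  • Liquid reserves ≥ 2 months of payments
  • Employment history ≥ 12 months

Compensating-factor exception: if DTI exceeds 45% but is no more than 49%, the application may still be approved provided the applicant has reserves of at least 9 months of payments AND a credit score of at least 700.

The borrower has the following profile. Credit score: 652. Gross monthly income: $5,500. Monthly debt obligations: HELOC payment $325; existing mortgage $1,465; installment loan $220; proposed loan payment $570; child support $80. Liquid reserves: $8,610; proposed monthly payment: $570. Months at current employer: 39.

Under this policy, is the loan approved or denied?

Denied

Credit score 652 ≥ 640 (meets base)
Total debts = (325 + 1,465 + 220 + 570 + 80) = 2,660. DTI: 2,660 ÷ 5,500 = 48.4%, over the 45% base limit.
Reserves: 8,610 ÷ 570 = 15.1 months (meets 2-month minimum)
Employment 39 ≥ 12 months
48.4% falls in the override range (45%–49%), so the compensating-factor test applies.
Reserves 15.1 ≥ 9 months; credit score 652 < 700.
Compensating-factor requirement not fully met.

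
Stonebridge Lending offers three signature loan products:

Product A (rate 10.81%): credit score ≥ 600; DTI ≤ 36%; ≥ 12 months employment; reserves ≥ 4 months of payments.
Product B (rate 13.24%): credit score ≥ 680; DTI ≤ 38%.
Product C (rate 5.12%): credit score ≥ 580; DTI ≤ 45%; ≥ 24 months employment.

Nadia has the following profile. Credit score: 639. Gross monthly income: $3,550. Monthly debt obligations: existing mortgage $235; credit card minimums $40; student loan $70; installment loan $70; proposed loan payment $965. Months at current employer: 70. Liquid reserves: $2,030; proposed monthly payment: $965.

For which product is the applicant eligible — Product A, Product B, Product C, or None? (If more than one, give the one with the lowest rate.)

Total debts = (235 + 40 + 70 + 70 + 965) = 1,380; DTI = 1,380/3,550 = 38.9%.
Reserves = 2,030/965 = 2.1 months.
Product A: score 639 ≥ 600; DTI 38.9% > 36%; employment 70 ≥ 12 mo; reserves 2.1 < 4 mo → does not qualify.
Product B: score 639 < 680; DTI 38.9% > 38% → does not qualify.
Product C: score 639 ≥ 580; DTI 38.9% ≤ 45%; employment 70 ≥ 24 mo → qualifies.

Product C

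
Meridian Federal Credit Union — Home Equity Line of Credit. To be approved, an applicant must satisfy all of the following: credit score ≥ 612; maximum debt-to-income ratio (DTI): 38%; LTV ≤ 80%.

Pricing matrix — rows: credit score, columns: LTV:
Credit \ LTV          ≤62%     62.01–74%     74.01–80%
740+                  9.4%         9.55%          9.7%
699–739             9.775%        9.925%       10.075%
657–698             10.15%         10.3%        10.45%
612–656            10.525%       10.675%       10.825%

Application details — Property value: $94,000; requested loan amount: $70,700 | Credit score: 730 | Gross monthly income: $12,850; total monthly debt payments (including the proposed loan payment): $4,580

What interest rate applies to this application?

10.075%

Credit score 730 ≥ 612; Debt-to-income = 4,580/12,850 = 35.6% — meets 38% limit
LTV: 70,700 ÷ 94,000 = 75.2%, within 80% cap
Credit 730 → row 699–739; LTV 75.2% → column 74.01–80%. Grid cell → 10.075%.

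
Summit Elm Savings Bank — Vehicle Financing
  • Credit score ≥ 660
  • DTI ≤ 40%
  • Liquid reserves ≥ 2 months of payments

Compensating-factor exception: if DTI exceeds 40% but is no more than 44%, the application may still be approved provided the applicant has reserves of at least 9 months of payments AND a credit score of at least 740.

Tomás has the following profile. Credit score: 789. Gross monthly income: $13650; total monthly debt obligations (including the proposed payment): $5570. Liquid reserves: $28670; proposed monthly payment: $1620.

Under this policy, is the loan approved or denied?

Approved

Credit score 789 ≥ 660 (meets base)
DTI = 5,570/13,650 = 40.8% > 40% — standard DTI limit exceeded.
Liquid reserves cover 28,670/1,620 = 17.7 months — ≥ 2 required
DTI 40.8% is within the 40%–44% exception band; checking compensating factors.
Reserves 17.7 ≥ 9 months; credit score 789 ≥ 740.
Both override conditions satisfied; DTI exception granted.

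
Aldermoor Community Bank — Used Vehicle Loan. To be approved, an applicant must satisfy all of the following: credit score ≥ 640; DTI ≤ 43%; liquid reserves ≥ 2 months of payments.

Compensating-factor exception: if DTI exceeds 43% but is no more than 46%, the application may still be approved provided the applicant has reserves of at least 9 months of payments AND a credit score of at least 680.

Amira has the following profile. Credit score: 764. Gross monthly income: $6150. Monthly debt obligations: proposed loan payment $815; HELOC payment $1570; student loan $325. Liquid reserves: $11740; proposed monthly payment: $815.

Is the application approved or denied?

Credit score 764 ≥ 640 (meets base)
Total debts = (815 + 1,570 + 325) = 2,710. DTI: 2,710 ÷ 6,150 = 44.1%, over the 43% base limit.
Liquid reserves cover 11,740/815 = 14.4 months — ≥ 2 required
DTI 44.1% is within the 43%–46% exception band; checking compensating factors.
Reserves 14.4 ≥ 9 months; credit score 764 ≥ 680.
Both compensating conditions met → exception applies.

Approved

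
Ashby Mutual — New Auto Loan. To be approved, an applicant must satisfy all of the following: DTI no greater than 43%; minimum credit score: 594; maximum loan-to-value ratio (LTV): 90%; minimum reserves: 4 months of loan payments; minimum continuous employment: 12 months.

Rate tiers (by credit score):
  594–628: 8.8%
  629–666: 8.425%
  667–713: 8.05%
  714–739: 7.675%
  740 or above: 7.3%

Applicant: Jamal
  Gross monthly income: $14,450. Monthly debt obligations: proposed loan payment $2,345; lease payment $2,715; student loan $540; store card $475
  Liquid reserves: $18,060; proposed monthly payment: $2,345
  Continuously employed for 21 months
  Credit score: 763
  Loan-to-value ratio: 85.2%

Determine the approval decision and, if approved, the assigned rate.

Approved at 7.3%

Credit score 763 ≥ 594 (meets minimum)
Employment 21 ≥ 12 months
LTV 85.2% ≤ 90%
Total monthly debts = (2,345 + 2,715 + 540 + 475) = 6,075. Debt-to-income = 6,075/14,450 = 42% — meets 43% limit
Liquid reserves cover 18,060/2,345 = 7.7 months — ≥ 4 required
All requirements met. Score 763 falls in the 740 or above tier → 7.3%.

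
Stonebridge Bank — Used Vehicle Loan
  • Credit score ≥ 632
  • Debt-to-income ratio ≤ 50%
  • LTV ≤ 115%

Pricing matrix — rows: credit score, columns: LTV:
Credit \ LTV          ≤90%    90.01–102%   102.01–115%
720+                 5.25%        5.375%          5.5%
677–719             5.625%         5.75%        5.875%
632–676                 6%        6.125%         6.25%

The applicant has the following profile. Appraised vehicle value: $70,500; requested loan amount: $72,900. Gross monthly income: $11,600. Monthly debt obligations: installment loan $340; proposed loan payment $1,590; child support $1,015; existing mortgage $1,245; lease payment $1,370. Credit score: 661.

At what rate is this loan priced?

6.25%

Credit score 661 ≥ 632; Total monthly debts = (340 + 1,590 + 1,015 + 1,245 + 1,370) = 5,560. DTI = 5,560/11,600 = 47.9% ≤ 50%
LTV = 72,900/70,500 = 103.4% ≤ 115%
Row: 661 falls in 632–676. Column: 103.4% falls in 102.01–115%. Rate = 6.25%.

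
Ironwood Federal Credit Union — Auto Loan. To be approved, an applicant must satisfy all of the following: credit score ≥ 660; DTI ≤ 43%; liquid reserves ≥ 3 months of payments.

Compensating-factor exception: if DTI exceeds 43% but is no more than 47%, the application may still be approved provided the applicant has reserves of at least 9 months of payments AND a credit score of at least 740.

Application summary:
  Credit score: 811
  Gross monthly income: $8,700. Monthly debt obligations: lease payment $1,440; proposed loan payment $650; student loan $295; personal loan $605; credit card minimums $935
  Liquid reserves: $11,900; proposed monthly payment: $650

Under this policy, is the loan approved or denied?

Credit score 811 ≥ 660 (meets base)
Total debts = (1,440 + 650 + 295 + 605 + 935) = 3,925. DTI: 3,925 ÷ 8,700 = 45.1%, over the 43% base limit.
Liquid reserves cover 11,900/650 = 18.3 months — ≥ 3 required
45.1% falls in the override range (43%–47%), so the compensating-factor test applies.
Reserves 18.3 ≥ 9 months; credit score 811 ≥ 740.
Both override conditions satisfied; DTI exception granted.

Approved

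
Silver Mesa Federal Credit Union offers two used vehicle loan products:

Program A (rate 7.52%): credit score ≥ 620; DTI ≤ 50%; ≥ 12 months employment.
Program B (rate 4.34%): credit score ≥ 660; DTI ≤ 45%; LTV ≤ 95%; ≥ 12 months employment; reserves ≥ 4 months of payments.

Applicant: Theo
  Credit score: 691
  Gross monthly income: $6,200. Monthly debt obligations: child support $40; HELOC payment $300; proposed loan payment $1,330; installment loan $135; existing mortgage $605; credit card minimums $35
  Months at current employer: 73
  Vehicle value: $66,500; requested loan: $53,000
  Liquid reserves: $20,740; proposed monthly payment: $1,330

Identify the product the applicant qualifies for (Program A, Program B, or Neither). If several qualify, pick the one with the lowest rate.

Total debts = (40 + 300 + 1,330 + 135 + 605 + 35) = 2,445; DTI = 2,445/6,200 = 39.4%.
LTV = 53,000/66,500 = 79.7%.
Reserves = 20,740/1,330 = 15.6 months.
Program A: score 691 ≥ 620; DTI 39.4% ≤ 50%; employment 73 ≥ 12 mo → qualifies.
Program B: score 691 ≥ 660; DTI 39.4% ≤ 45%; LTV 79.7% ≤ 95%; employment 73 ≥ 12 mo; reserves 15.6 ≥ 4 mo → qualifies.
Qualifying: Program A, Program B. Lowest rate is 4.34% → Program B.

Program B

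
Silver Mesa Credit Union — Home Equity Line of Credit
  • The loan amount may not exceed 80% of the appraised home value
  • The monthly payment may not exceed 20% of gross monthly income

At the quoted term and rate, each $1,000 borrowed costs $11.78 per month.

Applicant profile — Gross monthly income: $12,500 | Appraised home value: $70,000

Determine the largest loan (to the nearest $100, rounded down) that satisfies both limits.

$56,000

Payment cap: 20% × $12,500 = $2,500/month.
At $11.78 per $1,000, that supports 2,500/11.78 × 1,000 ≈ $212,224 → $212,200.
LTV cap: 80% × $70,000 = $56,000 → $56,000.
Binding constraint: loan-to-value.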